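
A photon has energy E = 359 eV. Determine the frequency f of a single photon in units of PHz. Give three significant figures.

First convert: E = 359 eV = 5.7518·10^-17 J.
The photon relation is f = E/h, giving f = 8.681·10^16 Hz.
Converting to PHz: f = 86.81 PHz ≈ 86.8 PHz.

86.8 PHz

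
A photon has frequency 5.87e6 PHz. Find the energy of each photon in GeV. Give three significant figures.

0.0243 GeV

In SI units: f = 5.87e6 PHz = 5.87e21 Hz.
Since E = hf for a photon, E = 3.890e-12 J.
Converting to GeV: E = 0.02428 GeV ≈ 0.0243 GeV.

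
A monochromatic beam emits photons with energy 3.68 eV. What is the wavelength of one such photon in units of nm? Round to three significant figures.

337 nm

First convert: E = 3.68 eV = 5.8960·10^-19 J.
Apply λ = hc/E: λ = 3.369·10^-7 m.
Converting to nm: λ = 336.9 nm ≈ 337 nm.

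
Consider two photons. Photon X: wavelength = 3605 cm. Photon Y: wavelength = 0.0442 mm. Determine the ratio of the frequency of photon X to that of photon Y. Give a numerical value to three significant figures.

1.23e-6

f_X = 8.316e6 Hz (from wavelength = 3605 cm, via f = c/λ).
f_Y = 6.783e12 Hz (from wavelength = 0.0442 mm, via f = c/λ).
Ratio = 8.316e6 / 6.783e12 = 1.23e-6.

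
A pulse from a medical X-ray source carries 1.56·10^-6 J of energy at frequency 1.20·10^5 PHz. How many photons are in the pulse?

1.96·10^7 photons

Per-photon energy: E = 7.951·10^-14 J (from frequency = 1.20·10^5 PHz).
N = E_total / E_photon = 1.56·10^-6 J / 7.951·10^-14 J = 1.96·10^7.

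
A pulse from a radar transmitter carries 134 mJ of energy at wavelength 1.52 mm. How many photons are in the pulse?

1.03e21 photons

Per-photon energy: E = 1.307e-22 J (from wavelength = 1.52 mm).
N = E_total / E_photon = 0.134 J / 1.307e-22 J = 1.03e21.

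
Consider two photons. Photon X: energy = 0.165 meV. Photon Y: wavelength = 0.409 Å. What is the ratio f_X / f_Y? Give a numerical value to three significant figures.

5.44e-9

f_X = 3.990e10 Hz (from energy = 0.165 meV, via f = E/h).
f_Y = 7.330e18 Hz (from wavelength = 0.409 Å, via f = c/λ).
Ratio = 3.990e10 / 7.330e18 = 5.44e-9.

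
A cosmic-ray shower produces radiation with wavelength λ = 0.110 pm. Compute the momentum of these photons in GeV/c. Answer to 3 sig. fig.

Convert to SI: λ = 0.110 pm = 1.10e-13 m.
The photon relation is p = h/λ, giving p = 6.024e-21 kg·m/s.
Converting to GeV/c: p = 0.01127 GeV/c ≈ 0.0113 GeV/c.

0.0113 GeV/c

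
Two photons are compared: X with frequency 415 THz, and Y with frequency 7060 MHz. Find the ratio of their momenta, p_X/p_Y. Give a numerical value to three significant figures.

p_X = 9.172e-28 kg·m/s (from frequency = 415 THz, via p = hf/c).
p_Y = 1.560e-32 kg·m/s (from frequency = 7060 MHz, via p = hf/c).
Ratio = 9.172e-28 / 1.560e-32 = 5.88e4.

5.88e4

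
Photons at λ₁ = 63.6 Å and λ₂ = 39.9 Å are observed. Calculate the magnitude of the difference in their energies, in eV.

116 eV

Using E = hc/λ: E₁ = 3.123e-17 J, E₂ = 4.979e-17 J.
|ΔE| = |3.123e-17 − 4.979e-17| = 1.86e-17 J = 116 eV.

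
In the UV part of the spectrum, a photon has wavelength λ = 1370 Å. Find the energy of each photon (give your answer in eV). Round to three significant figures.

Take h = 6.62607015e-34 J·s, c = 2.99792458e8 m/s, 1 eV = 1.602176634e-19 J.
Convert to SI: λ = 1370 Å = 1.37e-7 m.
The photon relation is E = hc/λ, giving E = 1.450e-18 J.
Converting to eV: E = 9.050 eV ≈ 9.05 eV.

9.05 eV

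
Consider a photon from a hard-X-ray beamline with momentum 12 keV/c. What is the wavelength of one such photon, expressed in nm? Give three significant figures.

0.103 nm

In SI units: p = 12 keV/c = 6.4131e-24 kg·m/s.
The photon relation is λ = h/p, giving λ = 1.033e-10 m.
Converting to nm: λ = 0.1033 nm ≈ 0.103 nm.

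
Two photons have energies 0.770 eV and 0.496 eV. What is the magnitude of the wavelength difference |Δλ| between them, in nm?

889 nm

Using λ = hc/E: λ₁ = 1.610·10^-6 m, λ₂ = 2.500·10^-6 m.
|Δλ| = |1.610·10^-6 − 2.500·10^-6| = 8.89·10^-7 m = 889 nm.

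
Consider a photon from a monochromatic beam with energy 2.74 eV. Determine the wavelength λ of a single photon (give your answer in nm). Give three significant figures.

First convert: E = 2.74 eV = 4.3900e-19 J.
Apply λ = hc/E: λ = 4.525e-7 m.
Converting to nm: λ = 452.5 nm ≈ 452 nm.

452 nm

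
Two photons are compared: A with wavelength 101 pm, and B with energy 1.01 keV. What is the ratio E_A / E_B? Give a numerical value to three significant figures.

12.2

E_A = 1.967e-15 J (from wavelength = 101 pm, via E = hc/λ).
E_B = 1.618e-16 J (from energy = 1.01 keV, via E given directly).
Ratio = 1.967e-15 / 1.618e-16 = 12.2.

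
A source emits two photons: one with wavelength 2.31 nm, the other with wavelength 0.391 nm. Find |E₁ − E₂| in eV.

Using E = hc/λ: E₁ = 8.599e-17 J, E₂ = 5.080e-16 J.
|ΔE| = |8.599e-17 − 5.080e-16| = 4.22e-16 J = 2630 eV.

2630 eV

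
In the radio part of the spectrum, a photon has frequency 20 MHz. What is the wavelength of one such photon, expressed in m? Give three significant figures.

15.0 m

Convert to SI: f = 20 MHz = 2.0·10^7 Hz.
Apply λ = c/f: λ = 14.99 m.
So λ ≈ 15.0 m.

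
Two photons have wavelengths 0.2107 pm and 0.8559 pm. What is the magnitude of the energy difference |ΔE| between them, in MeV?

Using E = hc/λ: E₁ = 9.4278e-13 J, E₂ = 2.3209e-13 J.
|ΔE| = |9.4278e-13 − 2.3209e-13| = 7.11e-13 J = 4.44 MeV.

4.44 MeV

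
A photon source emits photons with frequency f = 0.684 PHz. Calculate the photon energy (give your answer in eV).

2.83 eV

Take h = 6.62607015e-34 J·s, 1 eV = 1.602176634e-19 J.
First convert: f = 0.684 PHz = 6.84e14 Hz.
Since E = hf for a photon, E = 4.532e-19 J.
Converting to eV: E = 2.829 eV ≈ 2.83 eV.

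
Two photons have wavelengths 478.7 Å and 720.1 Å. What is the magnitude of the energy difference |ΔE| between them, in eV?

Using E = hc/λ: E₁ = 4.1497e-18 J, E₂ = 2.7586e-18 J.
|ΔE| = |4.1497e-18 − 2.7586e-18| = 1.39e-18 J = 8.68 eV.

8.68 eV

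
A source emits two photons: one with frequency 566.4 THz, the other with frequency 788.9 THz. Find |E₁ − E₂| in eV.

Using E = hf: E₁ = 3.7530e-19 J, E₂ = 5.2273e-19 J.
|ΔE| = |3.7530e-19 − 5.2273e-19| = 1.47e-19 J = 0.920 eV.

0.920 eV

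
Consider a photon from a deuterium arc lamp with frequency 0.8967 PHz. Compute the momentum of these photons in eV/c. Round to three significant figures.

(h = 6.62607015 × 10^-34 J·s, c = 2.99792458 × 10^8 m/s, 1 eV = 1.602176634 × 10^-19 J.)
First convert: f = 0.8967 PHz = 8.967 × 10^14 Hz.
Apply p = hf/c: p = 1.982 × 10^-27 kg·m/s.
Converting to eV/c: p = 3.708 eV/c ≈ 3.71 eV/c.

3.71 eV/c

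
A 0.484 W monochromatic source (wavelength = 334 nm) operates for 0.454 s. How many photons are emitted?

Total energy: E_total = P·t = 0.484 × 0.454 = 0.2197 J.
Per-photon energy: E = 5.947·10^-19 J.
N = E_total / E_photon = 3.69·10^17.

3.69·10^17 photons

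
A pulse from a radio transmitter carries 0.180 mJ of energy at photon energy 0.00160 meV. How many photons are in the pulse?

Per-photon energy: E = 2.563e-25 J (from energy = 0.00160 meV).
N = E_total / E_photon = 1.80e-4 J / 2.563e-25 J = 7.02e20.

7.02e20 photons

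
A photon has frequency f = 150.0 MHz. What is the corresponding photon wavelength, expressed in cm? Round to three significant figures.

200 cm

Convert to SI: f = 150.0 MHz = 1.500 × 10^8 Hz.
Apply λ = c/f: λ = 1.999 m.
Converting to cm: λ = 199.9 cm ≈ 200 cm.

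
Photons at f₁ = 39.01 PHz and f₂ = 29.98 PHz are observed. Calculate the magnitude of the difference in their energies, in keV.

0.0373 keV

Using E = hf: E₁ = 2.5848e-17 J, E₂ = 1.9865e-17 J.
|ΔE| = |2.5848e-17 − 1.9865e-17| = 5.98e-18 J = 0.0373 keV.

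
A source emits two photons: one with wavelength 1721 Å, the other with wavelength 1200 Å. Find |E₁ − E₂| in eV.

Using E = hc/λ: E₁ = 1.1542 × 10^-18 J, E₂ = 1.6554 × 10^-18 J.
|ΔE| = |1.1542 × 10^-18 − 1.6554 × 10^-18| = 5.01 × 10^-19 J = 3.13 eV.

3.13 eV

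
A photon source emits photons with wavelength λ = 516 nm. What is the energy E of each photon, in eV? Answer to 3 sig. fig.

2.40 eV

(h = 6.62607015e-34 J·s, c = 2.99792458e8 m/s, 1 eV = 1.602176634e-19 J.)
Convert to SI: λ = 516 nm = 5.16e-7 m.
The photon relation is E = hc/λ, giving E = 3.850e-19 J.
Converting to eV: E = 2.403 eV ≈ 2.40 eV.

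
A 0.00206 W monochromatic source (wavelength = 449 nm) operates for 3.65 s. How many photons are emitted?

Total energy: E_total = P·t = 0.00206 × 3.65 = 0.007519 J.
Per-photon energy: E = 4.424 × 10^-19 J.
N = E_total / E_photon = 1.70 × 10^16.

1.70 × 10^16 photons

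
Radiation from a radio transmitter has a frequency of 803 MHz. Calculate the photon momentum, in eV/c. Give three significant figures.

3.32 × 10^-6 eV/c

Convert to SI: f = 803 MHz = 8.03 × 10^8 Hz.
Apply p = hf/c: p = 1.775 × 10^-33 kg·m/s.
Converting to eV/c: p = 3.321 × 10^-6 eV/c ≈ 3.32 × 10^-6 eV/c.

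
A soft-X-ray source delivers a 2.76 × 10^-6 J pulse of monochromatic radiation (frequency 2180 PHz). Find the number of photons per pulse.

1.91 × 10^9 photons

Per-photon energy: E = 1.444 × 10^-15 J (from frequency = 2180 PHz).
N = E_total / E_photon = 2.76 × 10^-6 J / 1.444 × 10^-15 J = 1.91 × 10^9.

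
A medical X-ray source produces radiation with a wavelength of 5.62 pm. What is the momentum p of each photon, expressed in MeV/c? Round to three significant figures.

0.221 MeV/c

In SI units: λ = 5.62 pm = 5.62e-12 m.
Apply p = h/λ: p = 1.179e-22 kg·m/s.
Converting to MeV/c: p = 0.2206 MeV/c ≈ 0.221 MeV/c.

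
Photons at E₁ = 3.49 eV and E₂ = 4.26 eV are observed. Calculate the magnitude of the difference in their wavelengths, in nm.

Using λ = hc/E: λ₁ = 3.553e-7 m, λ₂ = 2.910e-7 m.
|Δλ| = |3.553e-7 − 2.910e-7| = 6.42e-8 m = 64.2 nm.

64.2 nm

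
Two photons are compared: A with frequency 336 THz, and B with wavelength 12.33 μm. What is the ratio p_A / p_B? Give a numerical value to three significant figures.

p_A = 7.426e-28 kg·m/s (from frequency = 336 THz, via p = hf/c).
p_B = 5.374e-29 kg·m/s (from wavelength = 12.33 μm, via p = h/λ).
Ratio = 7.426e-28 / 5.374e-29 = 13.8.

13.8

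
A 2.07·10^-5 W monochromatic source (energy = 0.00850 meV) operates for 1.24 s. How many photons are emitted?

1.88·10^19 photons

Total energy: E_total = P·t = 2.07·10^-5 × 1.24 = 2.567·10^-5 J.
Per-photon energy: E = 1.362·10^-24 J.
N = E_total / E_photon = 1.88·10^19.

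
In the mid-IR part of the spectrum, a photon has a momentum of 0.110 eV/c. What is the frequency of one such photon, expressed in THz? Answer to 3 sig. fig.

Take h = 6.62607015·10^-34 J·s, c = 2.99792458·10^8 m/s, 1 eV = 1.602176634·10^-19 J.
First convert: p = 0.110 eV/c = 5.8787·10^-29 kg·m/s.
Apply f = pc/h: f = 2.660·10^13 Hz.
Converting to THz: f = 26.60 THz ≈ 26.6 THz.

26.6 THz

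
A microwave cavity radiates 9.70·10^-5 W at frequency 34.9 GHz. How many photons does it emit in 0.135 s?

5.66·10^17 photons

Total energy: E_total = P·t = 9.70·10^-5 × 0.135 = 1.310·10^-5 J.
Per-photon energy: E = 2.312·10^-23 J.
N = E_total / E_photon = 5.66·10^17.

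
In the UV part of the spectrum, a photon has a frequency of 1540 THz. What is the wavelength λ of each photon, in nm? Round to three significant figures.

In SI units: f = 1540 THz = 1.54 × 10^15 Hz.
For a photon λ = c/f, so λ = 1.947 × 10^-7 m.
Converting to nm: λ = 194.7 nm ≈ 195 nm.

195 nm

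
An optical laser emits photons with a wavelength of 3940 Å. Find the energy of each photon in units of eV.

First convert: λ = 3940 Å = 3.94e-7 m.
For a photon E = hc/λ, so E = 5.042e-19 J.
Converting to eV: E = 3.147 eV ≈ 3.15 eV.

3.15 eV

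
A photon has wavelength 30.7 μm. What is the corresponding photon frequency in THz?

Take c = 2.99792458 × 10^8 m/s.
First convert: λ = 30.7 μm = 3.07 × 10^-5 m.
Since f = c/λ for a photon, f = 9.765 × 10^12 Hz.
Converting to THz: f = 9.765 THz ≈ 9.77 THz.

9.77 THz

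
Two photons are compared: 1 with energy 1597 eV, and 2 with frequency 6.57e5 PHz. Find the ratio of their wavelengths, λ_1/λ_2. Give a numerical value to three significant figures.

1700

λ_1 = 7.764e-10 m (from energy = 1597 eV, via λ = hc/E).
λ_2 = 4.563e-13 m (from frequency = 6.57e5 PHz, via λ = c/f).
Ratio = 7.764e-10 / 4.563e-13 = 1700.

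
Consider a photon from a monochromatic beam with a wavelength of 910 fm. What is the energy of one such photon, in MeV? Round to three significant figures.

Use h = 6.62607015e-34 J·s, c = 2.99792458e8 m/s, 1 eV = 1.602176634e-19 J.
In SI units: λ = 910 fm = 9.1e-13 m.
The photon relation is E = hc/λ, giving E = 2.183e-13 J.
Converting to MeV: E = 1.362 MeV ≈ 1.36 MeV.

1.36 MeV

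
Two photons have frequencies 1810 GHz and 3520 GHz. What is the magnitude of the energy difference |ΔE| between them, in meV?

Using E = hf: E₁ = 1.199e-21 J, E₂ = 2.332e-21 J.
|ΔE| = |1.199e-21 − 2.332e-21| = 1.13e-21 J = 7.07 meV.

7.07 meV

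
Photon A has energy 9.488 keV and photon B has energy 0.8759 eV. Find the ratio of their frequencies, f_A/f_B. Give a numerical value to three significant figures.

f_A = 2.294e18 Hz (from energy = 9.488 keV, via f = E/h).
f_B = 2.118e14 Hz (from energy = 0.8759 eV, via f = E/h).
Ratio = 2.294e18 / 2.118e14 = 1.08e4.

1.08e4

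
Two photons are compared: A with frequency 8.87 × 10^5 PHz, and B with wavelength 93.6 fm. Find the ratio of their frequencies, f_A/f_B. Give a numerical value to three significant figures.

0.277

f_A = 8.870 × 10^20 Hz (from frequency = 8.87 × 10^5 PHz, via f given directly).
f_B = 3.203 × 10^21 Hz (from wavelength = 93.6 fm, via f = c/λ).
Ratio = 8.870 × 10^20 / 3.203 × 10^21 = 0.277.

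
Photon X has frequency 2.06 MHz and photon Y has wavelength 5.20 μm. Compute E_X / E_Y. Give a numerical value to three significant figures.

E_X = 1.365 × 10^-27 J (from frequency = 2.06 MHz, via E = hf).
E_Y = 3.820 × 10^-20 J (from wavelength = 5.20 μm, via E = hc/λ).
Ratio = 1.365 × 10^-27 / 3.820 × 10^-20 = 3.57 × 10^-8.

3.57 × 10^-8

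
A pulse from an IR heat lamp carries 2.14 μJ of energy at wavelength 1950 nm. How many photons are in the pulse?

2.10 × 10^13 photons

Per-photon energy: E = 1.019 × 10^-19 J (from wavelength = 1950 nm).
N = E_total / E_photon = 2.14 × 10^-6 J / 1.019 × 10^-19 J = 2.10 × 10^13.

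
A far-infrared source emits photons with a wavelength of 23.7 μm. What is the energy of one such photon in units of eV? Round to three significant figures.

(h = 6.62607015e-34 J·s, c = 2.99792458e8 m/s, 1 eV = 1.602176634e-19 J.)
In SI units: λ = 23.7 μm = 2.37e-5 m.
Apply E = hc/λ: E = 8.382e-21 J.
Converting to eV: E = 0.05231 eV ≈ 0.0523 eV.

0.0523 eV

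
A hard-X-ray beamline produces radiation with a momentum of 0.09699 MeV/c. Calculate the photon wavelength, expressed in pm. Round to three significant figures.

In SI units: p = 0.09699 MeV/c = 5.1834e-23 kg·m/s.
The photon relation is λ = h/p, giving λ = 1.278e-11 m.
Converting to pm: λ = 12.78 pm ≈ 12.8 pm.

12.8 pm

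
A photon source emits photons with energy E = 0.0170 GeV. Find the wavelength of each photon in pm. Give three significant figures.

(h = 6.62607015e-34 J·s, c = 2.99792458e8 m/s, 1 eV = 1.602176634e-19 J.)
Convert to SI: E = 0.0170 GeV = 2.7237e-12 J.
Apply λ = hc/E: λ = 7.293e-14 m.
Converting to pm: λ = 0.07293 pm ≈ 0.0729 pm.

0.0729 pm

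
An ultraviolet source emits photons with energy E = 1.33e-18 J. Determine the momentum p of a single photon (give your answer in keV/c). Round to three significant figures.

8.30e-3 keV/c

(c = 2.99792458e8 m/s, 1 eV = 1.602176634e-19 J.)
The photon relation is p = E/c, giving p = 4.436e-27 kg·m/s.
Converting to keV/c: p = 0.008301 keV/c ≈ 8.30e-3 keV/c.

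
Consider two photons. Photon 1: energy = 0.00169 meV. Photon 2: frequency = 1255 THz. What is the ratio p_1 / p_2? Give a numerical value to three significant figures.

3.26e-7

p_1 = 9.032e-34 kg·m/s (from energy = 0.00169 meV, via p = E/c).
p_2 = 2.774e-27 kg·m/s (from frequency = 1255 THz, via p = hf/c).
Ratio = 9.032e-34 / 2.774e-27 = 3.26e-7.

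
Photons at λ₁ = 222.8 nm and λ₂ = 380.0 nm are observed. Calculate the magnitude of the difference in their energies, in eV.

Using E = hc/λ: E₁ = 8.9158e-19 J, E₂ = 5.2275e-19 J.
|ΔE| = |8.9158e-19 − 5.2275e-19| = 3.69e-19 J = 2.30 eV.

2.30 eV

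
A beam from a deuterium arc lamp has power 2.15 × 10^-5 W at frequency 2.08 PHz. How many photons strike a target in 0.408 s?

Total energy: E_total = P·t = 2.15 × 10^-5 × 0.408 = 8.772 × 10^-6 J.
Per-photon energy: E = 1.378 × 10^-18 J.
N = E_total / E_photon = 6.36 × 10^12.

6.36 × 10^12 photons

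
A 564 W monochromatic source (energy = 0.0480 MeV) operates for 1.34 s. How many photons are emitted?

Total energy: E_total = P·t = 564 × 1.34 = 755.8 J.
Per-photon energy: E = 7.690e-15 J.
N = E_total / E_photon = 9.83e16.

9.83e16 photons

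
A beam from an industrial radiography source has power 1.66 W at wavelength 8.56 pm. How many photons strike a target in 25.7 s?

1.84 × 10^15 photons

Total energy: E_total = P·t = 1.66 × 25.7 = 42.66 J.
Per-photon energy: E = 2.321 × 10^-14 J.
N = E_total / E_photon = 1.84 × 10^15.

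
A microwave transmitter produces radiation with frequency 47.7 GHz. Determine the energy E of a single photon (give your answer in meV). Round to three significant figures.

0.197 meV

In SI units: f = 47.7 GHz = 4.77e10 Hz.
Since E = hf for a photon, E = 3.161e-23 J.
Converting to meV: E = 0.1973 meV ≈ 0.197 meV.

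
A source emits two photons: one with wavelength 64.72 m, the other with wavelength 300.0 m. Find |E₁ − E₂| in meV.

1.50e-5 meV

Using E = hc/λ: E₁ = 3.0693e-27 J, E₂ = 6.6215e-28 J.
|ΔE| = |3.0693e-27 − 6.6215e-28| = 2.41e-27 J = 1.50e-5 meV.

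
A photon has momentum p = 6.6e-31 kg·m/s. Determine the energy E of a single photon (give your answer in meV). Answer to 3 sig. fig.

1.23 meV

Take c = 2.99792458e8 m/s, 1 eV = 1.602176634e-19 J.
Apply E = pc: E = 1.979e-22 J.
Converting to meV: E = 1.235 meV ≈ 1.23 meV.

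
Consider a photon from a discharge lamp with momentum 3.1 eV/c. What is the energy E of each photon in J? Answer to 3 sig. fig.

In SI units: p = 3.1 eV/c = 1.6567 × 10^-27 kg·m/s.
For a photon E = pc, so E = 4.967 × 10^-19 J.
So E ≈ 4.97 × 10^-19 J.

4.97 × 10^-19 J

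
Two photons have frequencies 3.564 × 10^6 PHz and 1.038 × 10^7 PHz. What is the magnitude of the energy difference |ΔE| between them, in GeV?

0.0282 GeV

Using E = hf: E₁ = 2.3615 × 10^-12 J, E₂ = 6.8779 × 10^-12 J.
|ΔE| = |2.3615 × 10^-12 − 6.8779 × 10^-12| = 4.52 × 10^-12 J = 0.0282 GeV.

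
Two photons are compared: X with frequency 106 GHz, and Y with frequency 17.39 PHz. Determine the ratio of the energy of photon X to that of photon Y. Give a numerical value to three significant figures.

6.10 × 10^-6

E_X = 7.024 × 10^-23 J (from frequency = 106 GHz, via E = hf).
E_Y = 1.152 × 10^-17 J (from frequency = 17.39 PHz, via E = hf).
Ratio = 7.024 × 10^-23 / 1.152 × 10^-17 = 6.10 × 10^-6.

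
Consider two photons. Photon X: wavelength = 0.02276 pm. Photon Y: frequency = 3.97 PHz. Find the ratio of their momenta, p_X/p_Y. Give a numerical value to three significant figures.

p_X = 2.911·10^-20 kg·m/s (from wavelength = 0.02276 pm, via p = h/λ).
p_Y = 8.775·10^-27 kg·m/s (from frequency = 3.97 PHz, via p = hf/c).
Ratio = 2.911·10^-20 / 8.775·10^-27 = 3.32·10^6.

3.32·10^6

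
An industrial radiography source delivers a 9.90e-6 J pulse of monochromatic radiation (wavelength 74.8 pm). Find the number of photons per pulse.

Per-photon energy: E = 2.656e-15 J (from wavelength = 74.8 pm).
N = E_total / E_photon = 9.90e-6 J / 2.656e-15 J = 3.73e9.

3.73e9 photons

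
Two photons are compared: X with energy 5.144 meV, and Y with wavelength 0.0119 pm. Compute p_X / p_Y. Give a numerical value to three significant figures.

p_X = 2.749e-30 kg·m/s (from energy = 5.144 meV, via p = E/c).
p_Y = 5.568e-20 kg·m/s (from wavelength = 0.0119 pm, via p = h/λ).
Ratio = 2.749e-30 / 5.568e-20 = 4.94e-11.

4.94e-11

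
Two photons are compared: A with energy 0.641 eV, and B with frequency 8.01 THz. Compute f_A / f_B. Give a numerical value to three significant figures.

f_A = 1.550·10^14 Hz (from energy = 0.641 eV, via f = E/h).
f_B = 8.010·10^12 Hz (from frequency = 8.01 THz, via f given directly).
Ratio = 1.550·10^14 / 8.010·10^12 = 19.3.

19.3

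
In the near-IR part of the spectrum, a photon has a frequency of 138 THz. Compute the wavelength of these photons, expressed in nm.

(c = 2.99792458 × 10^8 m/s.)
Convert to SI: f = 138 THz = 1.38 × 10^14 Hz.
Apply λ = c/f: λ = 2.172 × 10^-6 m.
Converting to nm: λ = 2172 nm ≈ 2170 nm.

2170 nm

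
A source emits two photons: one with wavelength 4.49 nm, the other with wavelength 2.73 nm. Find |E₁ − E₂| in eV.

178 eV

Using E = hc/λ: E₁ = 4.424·10^-17 J, E₂ = 7.276·10^-17 J.
|ΔE| = |4.424·10^-17 − 7.276·10^-17| = 2.85·10^-17 J = 178 eV.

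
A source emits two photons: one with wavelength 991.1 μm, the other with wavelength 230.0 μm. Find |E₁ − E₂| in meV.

4.14 meV

Using E = hc/λ: E₁ = 2.0043 × 10^-22 J, E₂ = 8.6367 × 10^-22 J.
|ΔE| = |2.0043 × 10^-22 − 8.6367 × 10^-22| = 6.63 × 10^-22 J = 4.14 meV.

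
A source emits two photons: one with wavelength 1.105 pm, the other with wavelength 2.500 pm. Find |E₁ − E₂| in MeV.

Using E = hc/λ: E₁ = 1.7977e-13 J, E₂ = 7.9458e-14 J.
|ΔE| = |1.7977e-13 − 7.9458e-14| = 1.00e-13 J = 0.626 MeV.

0.626 MeV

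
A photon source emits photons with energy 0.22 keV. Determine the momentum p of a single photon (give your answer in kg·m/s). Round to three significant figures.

Convert to SI: E = 0.22 keV = 3.5248e-17 J.
Apply p = E/c: p = 1.176e-25 kg·m/s.
So p ≈ 1.18e-25 kg·m/s.

1.18e-25 kg·m/s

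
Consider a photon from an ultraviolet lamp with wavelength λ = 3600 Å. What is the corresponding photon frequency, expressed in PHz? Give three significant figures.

Use c = 2.99792458 × 10^8 m/s.
In SI units: λ = 3600 Å = 3.6 × 10^-7 m.
Apply f = c/λ: f = 8.328 × 10^14 Hz.
Converting to PHz: f = 0.8328 PHz ≈ 0.833 PHz.

0.833 PHz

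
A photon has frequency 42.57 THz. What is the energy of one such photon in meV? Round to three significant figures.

176 meV

(h = 6.62607015 × 10^-34 J·s, 1 eV = 1.602176634 × 10^-19 J.)
Convert to SI: f = 42.57 THz = 4.257 × 10^13 Hz.
For a photon E = hf, so E = 2.821 × 10^-20 J.
Converting to meV: E = 176.1 meV ≈ 176 meV.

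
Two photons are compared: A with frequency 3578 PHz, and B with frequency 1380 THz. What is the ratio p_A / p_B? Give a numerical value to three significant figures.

p_A = 7.908·10^-24 kg·m/s (from frequency = 3578 PHz, via p = hf/c).
p_B = 3.050·10^-27 kg·m/s (from frequency = 1380 THz, via p = hf/c).
Ratio = 7.908·10^-24 / 3.050·10^-27 = 2590.

2590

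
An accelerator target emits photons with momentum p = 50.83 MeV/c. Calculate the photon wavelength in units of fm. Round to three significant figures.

24.4 fm

Take h = 6.62607015 × 10^-34 J·s, c = 2.99792458 × 10^8 m/s, 1 eV = 1.602176634 × 10^-19 J.
First convert: p = 50.83 MeV/c = 2.7165 × 10^-20 kg·m/s.
Since λ = h/p for a photon, λ = 2.439 × 10^-14 m.
Converting to fm: λ = 24.39 fm ≈ 24.4 fm.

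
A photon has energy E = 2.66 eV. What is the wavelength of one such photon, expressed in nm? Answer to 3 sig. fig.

466 nm

Use h = 6.62607015e-34 J·s, c = 2.99792458e8 m/s, 1 eV = 1.602176634e-19 J.
Convert to SI: E = 2.66 eV = 4.2618e-19 J.
Apply λ = hc/E: λ = 4.661e-7 m.
Converting to nm: λ = 466.1 nm ≈ 466 nm.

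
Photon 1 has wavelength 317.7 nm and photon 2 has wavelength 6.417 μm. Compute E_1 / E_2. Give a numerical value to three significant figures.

E_1 = 6.253 × 10^-19 J (from wavelength = 317.7 nm, via E = hc/λ).
E_2 = 3.096 × 10^-20 J (from wavelength = 6.417 μm, via E = hc/λ).
Ratio = 6.253 × 10^-19 / 3.096 × 10^-20 = 20.2.

20.2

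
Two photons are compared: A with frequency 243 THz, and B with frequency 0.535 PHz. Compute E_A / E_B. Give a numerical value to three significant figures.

E_A = 1.610e-19 J (from frequency = 243 THz, via E = hf).
E_B = 3.545e-19 J (from frequency = 0.535 PHz, via E = hf).
Ratio = 1.610e-19 / 3.545e-19 = 0.454.

0.454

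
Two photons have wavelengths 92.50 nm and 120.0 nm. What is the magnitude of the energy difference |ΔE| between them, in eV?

3.07 eV

Using E = hc/λ: E₁ = 2.1475·10^-18 J, E₂ = 1.6554·10^-18 J.
|ΔE| = |2.1475·10^-18 − 1.6554·10^-18| = 4.92·10^-19 J = 3.07 eV.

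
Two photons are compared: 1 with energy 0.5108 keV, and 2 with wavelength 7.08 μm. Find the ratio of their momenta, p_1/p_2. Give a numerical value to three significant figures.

2920

p_1 = 2.730e-25 kg·m/s (from energy = 0.5108 keV, via p = E/c).
p_2 = 9.359e-29 kg·m/s (from wavelength = 7.08 μm, via p = h/λ).
Ratio = 2.730e-25 / 9.359e-29 = 2920.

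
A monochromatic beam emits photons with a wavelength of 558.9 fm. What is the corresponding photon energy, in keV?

2220 keV

First convert: λ = 558.9 fm = 5.589e-13 m.
Since E = hc/λ for a photon, E = 3.554e-13 J.
Converting to keV: E = 2218 keV ≈ 2220 keV.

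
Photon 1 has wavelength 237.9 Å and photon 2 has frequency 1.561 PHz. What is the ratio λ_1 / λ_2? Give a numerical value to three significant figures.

λ_1 = 2.379 × 10^-8 m (from wavelength = 237.9 Å, via λ given directly).
λ_2 = 1.921 × 10^-7 m (from frequency = 1.561 PHz, via λ = c/f).
Ratio = 2.379 × 10^-8 / 1.921 × 10^-7 = 0.124.

0.124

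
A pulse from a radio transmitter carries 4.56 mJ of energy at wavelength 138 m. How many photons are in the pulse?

Per-photon energy: E = 1.439 × 10^-27 J (from wavelength = 138 m).
N = E_total / E_photon = 0.00456 J / 1.439 × 10^-27 J = 3.17 × 10^24.

3.17 × 10^24 photons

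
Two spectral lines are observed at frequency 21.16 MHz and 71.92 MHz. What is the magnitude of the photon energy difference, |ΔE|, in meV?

Using E = hf: E₁ = 1.4021e-26 J, E₂ = 4.7655e-26 J.
|ΔE| = |1.4021e-26 − 4.7655e-26| = 3.36e-26 J = 2.10e-4 meV.

2.10e-4 meV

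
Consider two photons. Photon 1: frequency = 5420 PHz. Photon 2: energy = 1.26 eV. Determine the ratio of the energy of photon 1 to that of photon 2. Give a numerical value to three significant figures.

1.78 × 10^4

E_1 = 3.591 × 10^-15 J (from frequency = 5420 PHz, via E = hf).
E_2 = 2.019 × 10^-19 J (from energy = 1.26 eV, via E given directly).
Ratio = 3.591 × 10^-15 / 2.019 × 10^-19 = 1.78 × 10^4.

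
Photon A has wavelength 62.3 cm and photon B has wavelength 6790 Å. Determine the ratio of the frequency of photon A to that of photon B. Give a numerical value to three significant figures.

1.09e-6

f_A = 4.812e8 Hz (from wavelength = 62.3 cm, via f = c/λ).
f_B = 4.415e14 Hz (from wavelength = 6790 Å, via f = c/λ).
Ratio = 4.812e8 / 4.415e14 = 1.09e-6.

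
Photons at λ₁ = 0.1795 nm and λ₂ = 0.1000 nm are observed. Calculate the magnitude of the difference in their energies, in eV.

5490 eV

Using E = hc/λ: E₁ = 1.1067e-15 J, E₂ = 1.9864e-15 J.
|ΔE| = |1.1067e-15 − 1.9864e-15| = 8.80e-16 J = 5490 eV.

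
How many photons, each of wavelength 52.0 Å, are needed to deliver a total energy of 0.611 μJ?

1.60·10^10 photons

Per-photon energy: E = 3.820·10^-17 J (from wavelength = 52.0 Å).
N = E_total / E_photon = 6.11·10^-7 J / 3.820·10^-17 J = 1.60·10^10.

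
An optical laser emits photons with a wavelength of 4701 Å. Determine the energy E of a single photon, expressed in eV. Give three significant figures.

First convert: λ = 4701 Å = 4.701e-7 m.
Since E = hc/λ for a photon, E = 4.226e-19 J.
Converting to eV: E = 2.637 eV ≈ 2.64 eV.

2.64 eV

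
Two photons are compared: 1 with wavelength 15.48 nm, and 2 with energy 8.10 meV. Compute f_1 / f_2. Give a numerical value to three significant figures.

9890

f_1 = 1.937 × 10^16 Hz (from wavelength = 15.48 nm, via f = c/λ).
f_2 = 1.959 × 10^12 Hz (from energy = 8.10 meV, via f = E/h).
Ratio = 1.937 × 10^16 / 1.959 × 10^12 = 9890.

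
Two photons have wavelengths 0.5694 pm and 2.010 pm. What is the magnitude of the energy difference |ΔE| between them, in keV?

Using E = hc/λ: E₁ = 3.4887 × 10^-13 J, E₂ = 9.8828 × 10^-14 J.
|ΔE| = |3.4887 × 10^-13 − 9.8828 × 10^-14| = 2.50 × 10^-13 J = 1560 keV.

1560 keV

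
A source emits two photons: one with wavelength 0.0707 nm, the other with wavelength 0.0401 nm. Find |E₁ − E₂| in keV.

13.4 keV

Using E = hc/λ: E₁ = 2.810 × 10^-15 J, E₂ = 4.954 × 10^-15 J.
|ΔE| = |2.810 × 10^-15 − 4.954 × 10^-15| = 2.14 × 10^-15 J = 13.4 keV.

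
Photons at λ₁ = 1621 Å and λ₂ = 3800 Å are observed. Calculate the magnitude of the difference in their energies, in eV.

4.39 eV

Using E = hc/λ: E₁ = 1.2254e-18 J, E₂ = 5.2275e-19 J.
|ΔE| = |1.2254e-18 − 5.2275e-19| = 7.03e-19 J = 4.39 eV.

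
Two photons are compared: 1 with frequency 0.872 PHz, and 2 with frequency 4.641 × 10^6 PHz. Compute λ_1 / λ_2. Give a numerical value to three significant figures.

λ_1 = 3.438 × 10^-7 m (from frequency = 0.872 PHz, via λ = c/f).
λ_2 = 6.460 × 10^-14 m (from frequency = 4.641 × 10^6 PHz, via λ = c/f).
Ratio = 3.438 × 10^-7 / 6.460 × 10^-14 = 5.32 × 10^6.

5.32 × 10^6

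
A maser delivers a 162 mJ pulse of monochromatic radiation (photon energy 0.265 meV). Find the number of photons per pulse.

Per-photon energy: E = 4.246e-23 J (from energy = 0.265 meV).
N = E_total / E_photon = 0.162 J / 4.246e-23 J = 3.82e21.

3.82e21 photons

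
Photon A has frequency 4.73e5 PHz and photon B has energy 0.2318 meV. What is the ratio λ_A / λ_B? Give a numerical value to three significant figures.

1.18e-10

λ_A = 6.338e-13 m (from frequency = 4.73e5 PHz, via λ = c/f).
λ_B = 0.005349 m (from energy = 0.2318 meV, via λ = hc/E).
Ratio = 6.338e-13 / 0.005349 = 1.18e-10.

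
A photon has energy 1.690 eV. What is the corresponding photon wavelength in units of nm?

734 nm

Use h = 6.62607015·10^-34 J·s, c = 2.99792458·10^8 m/s, 1 eV = 1.602176634·10^-19 J.
First convert: E = 1.690 eV = 2.7077·10^-19 J.
Since λ = hc/E for a photon, λ = 7.336·10^-7 m.
Converting to nm: λ = 733.6 nm ≈ 734 nm.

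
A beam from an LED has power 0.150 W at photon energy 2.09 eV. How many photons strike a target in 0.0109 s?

4.88 × 10^15 photons

Total energy: E_total = P·t = 0.150 × 0.0109 = 0.001635 J.
Per-photon energy: E = 3.349 × 10^-19 J.
N = E_total / E_photon = 4.88 × 10^15.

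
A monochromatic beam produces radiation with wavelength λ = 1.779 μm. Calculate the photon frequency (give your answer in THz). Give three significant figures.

Convert to SI: λ = 1.779 μm = 1.779 × 10^-6 m.
Since f = c/λ for a photon, f = 1.685 × 10^14 Hz.
Converting to THz: f = 168.5 THz ≈ 169 THz.

169 THz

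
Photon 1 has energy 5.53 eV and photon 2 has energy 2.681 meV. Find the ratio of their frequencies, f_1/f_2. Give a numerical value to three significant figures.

2060

f_1 = 1.337 × 10^15 Hz (from energy = 5.53 eV, via f = E/h).
f_2 = 6.483 × 10^11 Hz (from energy = 2.681 meV, via f = E/h).
Ratio = 1.337 × 10^15 / 6.483 × 10^11 = 2060.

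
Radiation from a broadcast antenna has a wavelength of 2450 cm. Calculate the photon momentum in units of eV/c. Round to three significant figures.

Take h = 6.62607015e-34 J·s, c = 2.99792458e8 m/s, 1 eV = 1.602176634e-19 J.
Convert to SI: λ = 2450 cm = 24.5 m.
For a photon p = h/λ, so p = 2.705e-35 kg·m/s.
Converting to eV/c: p = 5.061e-8 eV/c ≈ 5.06e-8 eV/c.

5.06e-8 eV/c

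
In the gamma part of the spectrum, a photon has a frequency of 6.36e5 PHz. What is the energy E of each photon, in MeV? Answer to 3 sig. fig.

Convert to SI: f = 6.36e5 PHz = 6.36e20 Hz.
Since E = hf for a photon, E = 4.214e-13 J.
Converting to MeV: E = 2.630 MeV ≈ 2.63 MeV.

2.63 MeV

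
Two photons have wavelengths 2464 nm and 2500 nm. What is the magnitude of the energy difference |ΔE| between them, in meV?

7.25 meV

Using E = hc/λ: E₁ = 8.0619e-20 J, E₂ = 7.9458e-20 J.
|ΔE| = |8.0619e-20 − 7.9458e-20| = 1.16e-21 J = 7.25 meV.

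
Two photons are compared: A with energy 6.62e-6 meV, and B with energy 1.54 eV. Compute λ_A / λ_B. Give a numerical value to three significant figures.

2.33e8

λ_A = 187.3 m (from energy = 6.62e-6 meV, via λ = hc/E).
λ_B = 8.051e-7 m (from energy = 1.54 eV, via λ = hc/E).
Ratio = 187.3 / 8.051e-7 = 2.33e8.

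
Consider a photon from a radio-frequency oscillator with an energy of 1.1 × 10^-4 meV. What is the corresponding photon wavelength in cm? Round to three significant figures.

Use h = 6.62607015 × 10^-34 J·s, c = 2.99792458 × 10^8 m/s, 1 eV = 1.602176634 × 10^-19 J.
In SI units: E = 1.1 × 10^-4 meV = 1.7624 × 10^-26 J.
Apply λ = hc/E: λ = 11.27 m.
Converting to cm: λ = 1127 cm ≈ 1130 cm.

1130 cm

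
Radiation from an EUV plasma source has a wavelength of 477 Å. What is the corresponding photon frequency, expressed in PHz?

Convert to SI: λ = 477 Å = 4.77·10^-8 m.
Apply f = c/λ: f = 6.285·10^15 Hz.
Converting to PHz: f = 6.285 PHz ≈ 6.28 PHz.

6.28 PHz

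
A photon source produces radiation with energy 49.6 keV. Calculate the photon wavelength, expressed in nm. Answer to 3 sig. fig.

Use h = 6.62607015·10^-34 J·s, c = 2.99792458·10^8 m/s, 1 eV = 1.602176634·10^-19 J.
Convert to SI: E = 49.6 keV = 7.9468·10^-15 J.
The photon relation is λ = hc/E, giving λ = 2.500·10^-11 m.
Converting to nm: λ = 0.02500 nm ≈ 0.0250 nm.

0.0250 nm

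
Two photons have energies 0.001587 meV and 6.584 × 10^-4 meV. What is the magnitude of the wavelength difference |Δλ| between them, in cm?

110 cm

Using λ = hc/E: λ₁ = 0.78125 m, λ₂ = 1.8831 m.
|Δλ| = |0.78125 − 1.8831| = 1.10 m = 110 cm.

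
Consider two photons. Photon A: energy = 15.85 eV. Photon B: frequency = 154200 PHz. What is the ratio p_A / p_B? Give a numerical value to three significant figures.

2.49 × 10^-5

p_A = 8.471 × 10^-27 kg·m/s (from energy = 15.85 eV, via p = E/c).
p_B = 3.408 × 10^-22 kg·m/s (from frequency = 154200 PHz, via p = hf/c).
Ratio = 8.471 × 10^-27 / 3.408 × 10^-22 = 2.49 × 10^-5.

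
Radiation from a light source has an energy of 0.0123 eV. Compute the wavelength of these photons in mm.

Use h = 6.62607015e-34 J·s, c = 2.99792458e8 m/s, 1 eV = 1.602176634e-19 J.
Convert to SI: E = 0.0123 eV = 1.9707e-21 J.
Since λ = hc/E for a photon, λ = 1.008e-4 m.
Converting to mm: λ = 0.1008 mm ≈ 0.101 mm.

0.101 mm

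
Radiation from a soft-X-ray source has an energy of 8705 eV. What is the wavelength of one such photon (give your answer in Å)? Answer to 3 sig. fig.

Convert to SI: E = 8705 eV = 1.3947e-15 J.
Apply λ = hc/E: λ = 1.424e-10 m.
Converting to Å: λ = 1.424 Å ≈ 1.42 Å.

1.42 Å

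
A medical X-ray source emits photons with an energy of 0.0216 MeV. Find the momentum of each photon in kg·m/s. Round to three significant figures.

1.15 × 10^-23 kg·m/s

Convert to SI: E = 0.0216 MeV = 3.4607 × 10^-15 J.
For a photon p = E/c, so p = 1.154 × 10^-23 kg·m/s.
So p ≈ 1.15 × 10^-23 kg·m/s.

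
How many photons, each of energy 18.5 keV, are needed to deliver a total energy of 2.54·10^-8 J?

8.57·10^6 photons

Per-photon energy: E = 2.964·10^-15 J (from energy = 18.5 keV).
N = E_total / E_photon = 2.54·10^-8 J / 2.964·10^-15 J = 8.57·10^6.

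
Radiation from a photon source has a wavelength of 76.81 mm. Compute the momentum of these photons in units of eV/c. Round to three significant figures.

Take h = 6.62607015e-34 J·s, c = 2.99792458e8 m/s, 1 eV = 1.602176634e-19 J.
In SI units: λ = 76.81 mm = 0.07681 m.
Apply p = h/λ: p = 8.627e-33 kg·m/s.
Converting to eV/c: p = 1.614e-5 eV/c ≈ 1.61e-5 eV/c.

1.61e-5 eV/c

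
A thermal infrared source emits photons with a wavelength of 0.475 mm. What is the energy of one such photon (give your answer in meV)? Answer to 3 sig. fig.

2.61 meV

Take h = 6.62607015e-34 J·s, c = 2.99792458e8 m/s, 1 eV = 1.602176634e-19 J.
First convert: λ = 0.475 mm = 4.75e-4 m.
Apply E = hc/λ: E = 4.182e-22 J.
Converting to meV: E = 2.610 meV ≈ 2.61 meV.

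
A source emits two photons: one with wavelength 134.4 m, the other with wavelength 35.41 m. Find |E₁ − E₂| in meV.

2.58 × 10^-5 meV

Using E = hc/λ: E₁ = 1.4780 × 10^-27 J, E₂ = 5.6098 × 10^-27 J.
|ΔE| = |1.4780 × 10^-27 − 5.6098 × 10^-27| = 4.13 × 10^-27 J = 2.58 × 10^-5 meV.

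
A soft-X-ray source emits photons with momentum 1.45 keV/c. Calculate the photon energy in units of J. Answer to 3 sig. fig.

Use c = 2.99792458e8 m/s, 1 eV = 1.602176634e-19 J.
Convert to SI: p = 1.45 keV/c = 7.7492e-25 kg·m/s.
The photon relation is E = pc, giving E = 2.323e-16 J.
So E ≈ 2.32e-16 J.

2.32e-16 J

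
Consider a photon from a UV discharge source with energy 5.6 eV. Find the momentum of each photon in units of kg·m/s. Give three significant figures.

(c = 2.99792458 × 10^8 m/s, 1 eV = 1.602176634 × 10^-19 J.)
Convert to SI: E = 5.6 eV = 8.9722 × 10^-19 J.
Apply p = E/c: p = 2.993 × 10^-27 kg·m/s.
So p ≈ 2.99 × 10^-27 kg·m/s.

2.99 × 10^-27 kg·m/s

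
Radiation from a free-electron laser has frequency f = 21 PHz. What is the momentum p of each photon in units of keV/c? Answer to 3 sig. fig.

First convert: f = 21 PHz = 2.1·10^16 Hz.
Since p = hf/c for a photon, p = 4.641·10^-26 kg·m/s.
Converting to keV/c: p = 0.08685 keV/c ≈ 0.0868 keV/c.

0.0868 keV/c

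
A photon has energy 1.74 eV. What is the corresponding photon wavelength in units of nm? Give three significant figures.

713 nm

(h = 6.62607015e-34 J·s, c = 2.99792458e8 m/s, 1 eV = 1.602176634e-19 J.)
First convert: E = 1.74 eV = 2.7878e-19 J.
For a photon λ = hc/E, so λ = 7.126e-7 m.
Converting to nm: λ = 712.6 nm ≈ 713 nm.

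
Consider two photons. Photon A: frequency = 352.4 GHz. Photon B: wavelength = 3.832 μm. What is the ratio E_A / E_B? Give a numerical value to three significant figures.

4.50e-3

E_A = 2.335e-22 J (from frequency = 352.4 GHz, via E = hf).
E_B = 5.184e-20 J (from wavelength = 3.832 μm, via E = hc/λ).
Ratio = 2.335e-22 / 5.184e-20 = 4.50e-3.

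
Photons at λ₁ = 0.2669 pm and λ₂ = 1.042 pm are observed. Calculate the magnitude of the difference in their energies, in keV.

3460 keV

Using E = hc/λ: E₁ = 7.4427 × 10^-13 J, E₂ = 1.9064 × 10^-13 J.
|ΔE| = |7.4427 × 10^-13 − 1.9064 × 10^-13| = 5.54 × 10^-13 J = 3460 keV.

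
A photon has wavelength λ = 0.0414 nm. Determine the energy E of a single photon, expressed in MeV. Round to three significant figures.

Convert to SI: λ = 0.0414 nm = 4.14 × 10^-11 m.
For a photon E = hc/λ, so E = 4.798 × 10^-15 J.
Converting to MeV: E = 0.02995 MeV ≈ 0.0299 MeV.

0.0299 MeV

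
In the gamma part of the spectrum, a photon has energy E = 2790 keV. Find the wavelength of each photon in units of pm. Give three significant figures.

Convert to SI: E = 2790 keV = 4.4701e-13 J.
Since λ = hc/E for a photon, λ = 4.444e-13 m.
Converting to pm: λ = 0.4444 pm ≈ 0.444 pm.

0.444 pm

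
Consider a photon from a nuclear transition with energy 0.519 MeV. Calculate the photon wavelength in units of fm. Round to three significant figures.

2390 fm

Convert to SI: E = 0.519 MeV = 8.3153·10^-14 J.
Apply λ = hc/E: λ = 2.389·10^-12 m.
Converting to fm: λ = 2389 fm ≈ 2390 fm.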